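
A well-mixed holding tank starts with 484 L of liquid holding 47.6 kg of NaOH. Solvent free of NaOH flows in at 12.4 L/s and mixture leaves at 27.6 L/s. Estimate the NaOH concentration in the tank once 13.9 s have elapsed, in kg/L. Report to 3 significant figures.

Total volume: dV/dt = Q_in − Q_out = -15.200 L/s, so V(t) = 484 − 15.200 t and V(13.9) = 272.72 L.
Species balance (pure solvent in): dm/dt = −Q_out · m/V(t).
Separate: dm/m = −Q_out dt/V(t) ⇒ ln(m/m₀) = −(Q_out/(Q_in−Q_out)) ln(V/V₀).
m = m₀ (V₀/V)^(Q_out/(Q_in−Q_out)) = 47.6 × (484/272.72)^(-1.8158) = 16.797 kg.
C = m/V = 16.797/272.72 = 0.061592 kg/L.

0.0616 kg/L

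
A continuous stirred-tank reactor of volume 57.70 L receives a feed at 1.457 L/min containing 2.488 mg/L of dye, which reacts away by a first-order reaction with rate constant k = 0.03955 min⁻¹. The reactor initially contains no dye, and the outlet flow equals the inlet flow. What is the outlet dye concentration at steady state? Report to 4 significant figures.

Accumulation = in − out − consumed: V dC/dt = Q C_in − Q C − k V C.
At steady state: 0 = Q C_in − (Q + kV) C_ss, so C_ss = Q C_in/(Q + kV).
C_ss = 1.457·2.488/(1.457 + 0.03955·57.70) = 3.62502/3.73904 = 0.969506 mg/L.

0.9695 mg/L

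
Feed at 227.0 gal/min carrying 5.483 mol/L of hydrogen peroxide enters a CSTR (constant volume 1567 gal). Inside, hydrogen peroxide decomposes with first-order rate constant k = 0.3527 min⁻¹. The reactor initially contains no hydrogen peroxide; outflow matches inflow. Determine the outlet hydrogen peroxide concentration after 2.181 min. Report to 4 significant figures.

1.057 mol/L

Accumulation = in − out − consumed: V dC/dt = Q C_in − Q C − k V C.
dC/dt = (Q/V) C_in − (Q/V + k) C; effective rate a = Q/V + k = 0.144863 + 0.3527 = 0.497563 min⁻¹.
C_ss = Q C_in/(Q + kV) = 1.59635 mol/L; C(t) = C_ss + (C₀ − C_ss) e^(−a t).
C(2.181) = 1.59635 + (-1.59635)·e^(−0.497563·2.181) = 1.59635 + (-1.59635)·0.337839 = 1.05704 mol/L.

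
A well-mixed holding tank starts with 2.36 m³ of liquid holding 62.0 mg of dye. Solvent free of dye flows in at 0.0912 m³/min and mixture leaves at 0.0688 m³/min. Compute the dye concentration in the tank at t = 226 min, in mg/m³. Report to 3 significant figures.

Total volume: dV/dt = Q_in − Q_out = 0.022400 m³/min, so V(t) = 2.36 + 0.022400 t and V(226) = 7.4224 m³.
Solute balance: dm/dt = 0 − Q_out C = −Q_out m/V(t).
dm/m = −Q_out dt/(V₀ + 0.022400 t); integrating gives ln(m/m₀) = −(Q_out/(Q_in−Q_out)) ln(V/V₀).
m = m₀ (V₀/V)^(Q_out/(Q_in−Q_out)) = 62.0 × (2.36/7.4224)^(3.0714) = 1.8363 mg.
C = m/V = 1.8363/7.4224 = 0.24740 mg/m³.

0.247 mg/m³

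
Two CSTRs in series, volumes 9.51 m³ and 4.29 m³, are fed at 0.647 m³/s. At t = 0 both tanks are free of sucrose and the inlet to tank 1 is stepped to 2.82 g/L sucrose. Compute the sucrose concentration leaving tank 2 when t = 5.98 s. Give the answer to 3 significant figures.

Species balance on tank i: dCᵢ/dt = (Cᵢ₋₁ − Cᵢ)/τᵢ with τᵢ = Vᵢ/Q.
τ₁ = 9.51/0.647 = 14.699 s; τ₂ = 4.29/0.647 = 6.6306 s.
Tank 1: C₁ = C_in(1 − e^(−t/τ₁)). Tank 2 (τ₁ ≠ τ₂): C₂ = C_in[1 − (τ₁ e^(−t/τ₁) − τ₂ e^(−t/τ₂))/(τ₁ − τ₂)].
At t = 5.98: e^(−t/τ₁) = 0.66575, e^(−t/τ₂) = 0.40581.
C₂ = 2.82·[1 − (14.699·0.66575 − 6.6306·0.40581)/(8.0680)] = 2.82·0.12062 = 0.34014 g/L.

0.340 g/L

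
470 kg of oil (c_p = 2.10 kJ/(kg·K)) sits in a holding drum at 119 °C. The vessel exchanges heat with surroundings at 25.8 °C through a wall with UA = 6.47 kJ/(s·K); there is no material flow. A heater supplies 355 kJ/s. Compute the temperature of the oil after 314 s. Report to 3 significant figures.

85.6 °C

M c_p dT/dt = −UA(T − T_amb) + Q̇.
dT/dt = (T_ss − T)/τ with T_ss = T_amb + Q̇/UA = 25.8 + 355/6.47 = 80.669 °C, τ = M c_p/UA = 470·2.10/6.47 = 152.55 s.
This is linear first-order; T(t) = T_ss + (T₀ − T_ss) e^(−t/τ).
T(314) = 80.669 + (38.331)·0.12767 = 85.562 °C.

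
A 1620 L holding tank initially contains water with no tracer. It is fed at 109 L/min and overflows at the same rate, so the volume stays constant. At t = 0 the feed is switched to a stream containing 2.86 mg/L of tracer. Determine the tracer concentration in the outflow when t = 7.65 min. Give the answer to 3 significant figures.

Transient balance on the dissolved component: V dC/dt = Q(C_in − C).
Rewrite as dC/dt + C/τ = C_in/τ, τ = V/Q = 14.862 min.
This is linear first-order; C(t) = C_in + (C₀ − C_in) e^(−t/τ).
C(7.65) = 2.86 + (0 − 2.86)·e^(−7.65/14.862) = 2.86 + (-2.8600)·0.59767 = 1.1507 mg/L.

1.15 mg/L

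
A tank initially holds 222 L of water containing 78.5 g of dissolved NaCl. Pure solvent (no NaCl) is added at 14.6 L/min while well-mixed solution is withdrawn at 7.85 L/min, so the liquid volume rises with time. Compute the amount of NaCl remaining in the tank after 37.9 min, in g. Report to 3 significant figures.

32.2 g

Total volume: dV/dt = Q_in − Q_out = 6.7500 L/min, so V(t) = 222 + 6.7500 t and V(37.9) = 477.82 L.
Solute balance: dm/dt = 0 − Q_out C = −Q_out m/V(t).
dm/m = −Q_out dt/(V₀ + 6.7500 t); integrating gives ln(m/m₀) = −(Q_out/(Q_in−Q_out)) ln(V/V₀).
m = m₀ (V₀/V)^(Q_out/(Q_in−Q_out)) = 78.5 × (222/477.82)^(1.1630) = 32.189 g.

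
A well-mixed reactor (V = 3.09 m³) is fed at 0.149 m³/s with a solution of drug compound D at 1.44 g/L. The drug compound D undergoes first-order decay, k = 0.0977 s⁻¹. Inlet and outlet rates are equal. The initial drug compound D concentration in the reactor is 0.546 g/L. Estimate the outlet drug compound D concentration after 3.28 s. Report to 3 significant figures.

V dC/dt = Q(C_in − C) − k V C.
dC/dt = (Q/V) C_in − (Q/V + k) C; effective rate a = Q/V + k = 0.048220 + 0.0977 = 0.14592 s⁻¹.
C_ss = Q C_in/(Q + kV) = 0.47586 g/L; C(t) = C_ss + (C₀ − C_ss) e^(−a t).
C(3.28) = 0.47586 + (0.070144)·e^(−0.14592·3.28) = 0.47586 + (0.070144)·0.61964 = 0.51932 g/L.

0.519 g/L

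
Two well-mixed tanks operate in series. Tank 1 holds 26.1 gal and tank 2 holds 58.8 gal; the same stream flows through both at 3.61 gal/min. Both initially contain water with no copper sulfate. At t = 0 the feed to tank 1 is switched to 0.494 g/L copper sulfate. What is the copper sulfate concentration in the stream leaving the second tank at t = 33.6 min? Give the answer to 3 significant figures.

0.385 g/L

Time constants: τᵢ = Vᵢ/Q for each well-mixed tank.
τ₁ = 26.1/3.61 = 7.2299 min; τ₂ = 58.8/3.61 = 16.288 min.
Tank 1: C₁ = C_in(1 − e^(−t/τ₁)). Tank 2 (τ₁ ≠ τ₂): C₂ = C_in[1 − (τ₁ e^(−t/τ₁) − τ₂ e^(−t/τ₂))/(τ₁ − τ₂)].
At t = 33.6: e^(−t/τ₁) = 0.0095869, e^(−t/τ₂) = 0.12709.
C₂ = 0.494·[1 − (7.2299·0.0095869 − 16.288·0.12709)/(-9.0582)] = 0.494·0.77912 = 0.38489 g/L.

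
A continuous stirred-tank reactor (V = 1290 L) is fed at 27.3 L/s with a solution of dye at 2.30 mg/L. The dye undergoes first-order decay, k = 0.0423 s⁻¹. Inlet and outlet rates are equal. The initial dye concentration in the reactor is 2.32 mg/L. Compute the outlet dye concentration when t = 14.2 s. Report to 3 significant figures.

V dC/dt = Q(C_in − C) − k V C.
This is linear with rate a = Q/V + k = 0.063463 s⁻¹.
C_ss = Q C_in/(Q + kV) = 0.76698 mg/L; C(t) = C_ss + (C₀ − C_ss) e^(−a t).
C(14.2) = 0.76698 + (1.5530)·e^(−0.063463·14.2) = 0.76698 + (1.5530)·0.40609 = 1.3976 mg/L.

1.40 mg/L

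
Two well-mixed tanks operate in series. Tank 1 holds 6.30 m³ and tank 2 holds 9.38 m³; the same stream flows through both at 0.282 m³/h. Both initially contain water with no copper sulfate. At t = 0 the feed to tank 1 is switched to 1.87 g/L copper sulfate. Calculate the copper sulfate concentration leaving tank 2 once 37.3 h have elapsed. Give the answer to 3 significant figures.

0.735 g/L

Time constants: τᵢ = Vᵢ/Q for each well-mixed tank.
τ₁ = 6.30/0.282 = 22.340 h; τ₂ = 9.38/0.282 = 33.262 h.
Solving the cascade with C₁(0)=C₂(0)=0 gives C₂(t) = C_in[1 − (τ₁ e^(−t/τ₁) − τ₂ e^(−t/τ₂))/(τ₁ − τ₂)].
At t = 37.3: e^(−t/τ₁) = 0.18832, e^(−t/τ₂) = 0.32583.
C₂ = 1.87·[1 − (22.340·0.18832 − 33.262·0.32583)/(-10.922)] = 1.87·0.39290 = 0.73473 g/L.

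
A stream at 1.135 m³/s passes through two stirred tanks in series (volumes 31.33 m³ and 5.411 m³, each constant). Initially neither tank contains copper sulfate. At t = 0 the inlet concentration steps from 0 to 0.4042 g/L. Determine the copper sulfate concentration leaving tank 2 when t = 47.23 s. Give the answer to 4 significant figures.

Each tank obeys Vᵢ dCᵢ/dt = Q(Cᵢ₋₁ − Cᵢ), so τᵢ = Vᵢ/Q.
τ₁ = 31.33/1.135 = 27.6035 s; τ₂ = 5.411/1.135 = 4.76740 s.
Tank 1: C₁ = C_in(1 − e^(−t/τ₁)). Tank 2 (τ₁ ≠ τ₂): C₂ = C_in[1 − (τ₁ e^(−t/τ₁) − τ₂ e^(−t/τ₂))/(τ₁ − τ₂)].
At t = 47.23: e^(−t/τ₁) = 0.180683, e^(−t/τ₂) = 4.98314e-05.
C₂ = 0.4042·[1 − (27.6035·0.180683 − 4.76740·4.98314e-05)/(22.8361)] = 0.4042·0.781607 = 0.315926 g/L.

0.3159 g/L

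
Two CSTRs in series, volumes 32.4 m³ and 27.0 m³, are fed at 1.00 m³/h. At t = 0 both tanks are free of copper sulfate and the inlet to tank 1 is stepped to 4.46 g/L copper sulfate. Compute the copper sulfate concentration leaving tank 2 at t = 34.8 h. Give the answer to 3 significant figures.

Each tank obeys Vᵢ dCᵢ/dt = Q(Cᵢ₋₁ − Cᵢ), so τᵢ = Vᵢ/Q.
τ₁ = 32.4/1.00 = 32.400 h; τ₂ = 27.0/1.00 = 27.000 h.
Tank 1: C₁ = C_in(1 − e^(−t/τ₁)). Tank 2 (τ₁ ≠ τ₂): C₂ = C_in[1 − (τ₁ e^(−t/τ₁) − τ₂ e^(−t/τ₂))/(τ₁ − τ₂)].
At t = 34.8: e^(−t/τ₁) = 0.34161, e^(−t/τ₂) = 0.27558.
C₂ = 4.46·[1 − (32.400·0.34161 − 27.000·0.27558)/(5.4000)] = 4.46·0.32820 = 1.4638 g/L.

1.46 g/L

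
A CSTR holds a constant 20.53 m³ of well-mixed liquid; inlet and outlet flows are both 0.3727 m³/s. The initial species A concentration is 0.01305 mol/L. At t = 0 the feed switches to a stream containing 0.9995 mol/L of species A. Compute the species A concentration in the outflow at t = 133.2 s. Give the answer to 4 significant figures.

Accumulation = in − out for the solute gives V dC/dt = Q(C_in − C).
Time constant τ = V/Q = 20.53/0.3727 = 55.0845 s.
Integrating: C(t) = C_in + (C₀ − C_in) e^(−t/τ).
C(133.2) = 0.9995 + (0.01305 − 0.9995)·e^(−133.2/55.0845) = 0.9995 + (-0.986450)·0.0890905 = 0.911617 mol/L.

0.9116 mol/L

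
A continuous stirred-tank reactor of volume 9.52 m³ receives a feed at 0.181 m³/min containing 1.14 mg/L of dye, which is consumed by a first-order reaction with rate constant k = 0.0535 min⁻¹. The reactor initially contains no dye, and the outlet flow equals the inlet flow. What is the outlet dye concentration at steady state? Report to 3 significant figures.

0.299 mg/L

V dC/dt = Q(C_in − C) − k V C.
Steady state (dC/dt = 0): C_ss = Q C_in/(Q + kV) = C_in/(1 + kV/Q).
C_ss = 0.181·1.14/(0.181 + 0.0535·9.52) = 0.20634/0.69032 = 0.29890 mg/L.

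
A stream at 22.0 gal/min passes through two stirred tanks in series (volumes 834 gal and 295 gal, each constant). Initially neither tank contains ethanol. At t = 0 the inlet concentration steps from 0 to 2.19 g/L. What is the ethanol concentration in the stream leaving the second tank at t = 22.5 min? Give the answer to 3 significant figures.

Time constants: τᵢ = Vᵢ/Q for each well-mixed tank.
τ₁ = 834/22.0 = 37.909 min; τ₂ = 295/22.0 = 13.409 min.
Solving the cascade with C₁(0)=C₂(0)=0 gives C₂(t) = C_in[1 − (τ₁ e^(−t/τ₁) − τ₂ e^(−t/τ₂))/(τ₁ − τ₂)].
At t = 22.5: e^(−t/τ₁) = 0.55238, e^(−t/τ₂) = 0.18675.
C₂ = 2.19·[1 − (37.909·0.55238 − 13.409·0.18675)/(24.500)] = 2.19·0.24751 = 0.54206 g/L.

0.542 g/L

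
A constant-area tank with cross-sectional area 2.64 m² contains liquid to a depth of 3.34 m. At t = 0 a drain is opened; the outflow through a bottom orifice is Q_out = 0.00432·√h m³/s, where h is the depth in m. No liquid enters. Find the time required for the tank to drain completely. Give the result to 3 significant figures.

A dh/dt = −Q_out = −0.00432 √h.
∫ h^(−1/2) dh = −(0.00432/A) ∫ dt, giving 2√h = 2√h₀ − (0.00432/A) t.
Set h = 0: 2√h₀ = (0.00432/A) t_empty ⇒ t_empty = 2A√h₀/0.00432.
t_empty = 2·2.64·√3.34/0.00432 = 5.2800·1.8276/0.00432 = 2233.7 s.

2230 s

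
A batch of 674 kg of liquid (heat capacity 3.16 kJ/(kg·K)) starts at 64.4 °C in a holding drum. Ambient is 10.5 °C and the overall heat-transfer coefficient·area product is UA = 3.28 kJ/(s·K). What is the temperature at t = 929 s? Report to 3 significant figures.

Unsteady energy balance on the tank contents: M c_p dT/dt = −UA(T − T_amb).
dT/dt = (T_ss − T)/τ with T_ss = T_amb = 10.500 °C, τ = M c_p/UA = 674·3.16/3.28 = 649.34 s.
Integrating: T(t) = T_ss + (T₀ − T_ss) e^(−t/τ).
T(929) = 10.500 + (53.900)·0.23915 = 23.390 °C.

23.4 °C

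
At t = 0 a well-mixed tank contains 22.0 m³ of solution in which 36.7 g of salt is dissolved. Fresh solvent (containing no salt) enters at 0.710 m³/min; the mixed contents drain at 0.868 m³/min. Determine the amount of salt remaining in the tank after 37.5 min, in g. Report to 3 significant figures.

6.55 g

Let m(t) be the amount of salt. Volume: V(t) = V₀ + (Q_in − Q_out) t = 22.0 − 0.15800 t; V(37.5) = 16.075 m³.
No salt enters, so dm/dt = −Q_out · (m/V).
dm/m = −Q_out dt/(V₀ − 0.15800 t); integrating gives ln(m/m₀) = −(Q_out/(Q_in−Q_out)) ln(V/V₀).
m = m₀ (V₀/V)^(Q_out/(Q_in−Q_out)) = 36.7 × (22.0/16.075)^(-5.4937) = 6.5469 g.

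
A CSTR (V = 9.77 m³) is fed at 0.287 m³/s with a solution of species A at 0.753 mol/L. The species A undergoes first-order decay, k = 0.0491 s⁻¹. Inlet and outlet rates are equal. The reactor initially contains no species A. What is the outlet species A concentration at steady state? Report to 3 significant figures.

Accumulation = in − out − consumed: V dC/dt = Q C_in − Q C − k V C.
Steady state (dC/dt = 0): C_ss = Q C_in/(Q + kV) = C_in/(1 + kV/Q).
C_ss = 0.287·0.753/(0.287 + 0.0491·9.77) = 0.21611/0.76671 = 0.28187 mol/L.

0.282 mol/L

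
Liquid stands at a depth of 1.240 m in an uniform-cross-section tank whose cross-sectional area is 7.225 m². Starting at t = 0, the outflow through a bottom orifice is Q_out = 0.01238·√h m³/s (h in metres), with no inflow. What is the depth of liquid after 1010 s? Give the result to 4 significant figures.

0.06162 m

A dh/dt = −Q_out = −0.01238 √h.
This is separable: 2 d(√h)/dt = −0.01238/A, so √h = √h₀ − (0.01238/(2A)) t.
√h = √1.240 − 0.01238·1010/(2·7.225) = 1.11355 − 0.865315 = 0.248238.
h = 0.248238² = 0.0616221 m.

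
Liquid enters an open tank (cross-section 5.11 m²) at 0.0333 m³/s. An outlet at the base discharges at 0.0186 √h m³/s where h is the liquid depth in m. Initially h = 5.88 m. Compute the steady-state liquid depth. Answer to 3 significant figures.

A dh/dt = Q_in − 0.0186 √h. Steady state requires inflow = outflow:
Q_in = 0.0186 √h_ss ⇒ √h_ss = 0.0333/0.0186 = 1.7903.
h_ss = 1.7903² = 3.2053 m. (Since h₀ = 5.88 m > h_ss, the level will fall toward this value.)

3.21 m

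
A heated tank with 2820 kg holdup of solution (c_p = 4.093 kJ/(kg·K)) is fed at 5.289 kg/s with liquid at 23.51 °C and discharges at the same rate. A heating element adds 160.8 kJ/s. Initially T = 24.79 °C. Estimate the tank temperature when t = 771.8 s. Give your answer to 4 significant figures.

29.49 °C

M c_p dT/dt = ṁ c_p (T_in − T) + Q̇.
τ = M/ṁ = 533.182 s; T_ss = T_in + Q̇/(ṁ c_p) = 23.51 + 160.8/(5.289·4.093) = 30.9380 °C.
This is linear first-order; T(t) = T_ss + (T₀ − T_ss) e^(−t/τ).
T(771.8) = 30.9380 + (-6.14798)·e^(−771.8/533.182) = 30.9380 + (-6.14798)·0.235149 = 29.4923 °C.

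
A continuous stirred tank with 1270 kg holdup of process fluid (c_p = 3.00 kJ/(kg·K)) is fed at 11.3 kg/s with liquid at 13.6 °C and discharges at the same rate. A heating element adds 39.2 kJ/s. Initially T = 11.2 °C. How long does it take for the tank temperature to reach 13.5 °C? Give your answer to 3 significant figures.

First-law balance (no shaft work): M c_p dT/dt = ṁ c_p (T_in − T) + 39.2.
τ = M/ṁ = 112.39 s; T_ss = T_in + Q̇/(ṁ c_p) = 14.756 °C.
T(t) = T_ss + (T₀ − T_ss) e^(−t/τ). Set T = 13.5:
e^(−t/τ) = (13.5 − 14.756)/(11.2 − 14.756) = 0.35327
t = −112.39 · ln(0.35327) = 116.94 s.

117 s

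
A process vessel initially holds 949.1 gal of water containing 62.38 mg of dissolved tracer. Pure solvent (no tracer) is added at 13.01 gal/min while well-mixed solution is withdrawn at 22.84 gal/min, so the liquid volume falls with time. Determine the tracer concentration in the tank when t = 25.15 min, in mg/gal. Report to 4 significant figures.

Total volume: dV/dt = Q_in − Q_out = -9.83000 gal/min, so V(t) = 949.1 − 9.83000 t and V(25.15) = 701.876 gal.
No tracer enters, so dm/dt = −Q_out · (m/V).
Separate: dm/m = −Q_out dt/V(t) ⇒ ln(m/m₀) = −(Q_out/(Q_in−Q_out)) ln(V/V₀).
m = m₀ (V₀/V)^(Q_out/(Q_in−Q_out)) = 62.38 × (949.1/701.876)^(-2.32350) = 30.9419 mg.
C = m/V = 30.9419/701.876 = 0.0440845 mg/gal.

0.04408 mg/gal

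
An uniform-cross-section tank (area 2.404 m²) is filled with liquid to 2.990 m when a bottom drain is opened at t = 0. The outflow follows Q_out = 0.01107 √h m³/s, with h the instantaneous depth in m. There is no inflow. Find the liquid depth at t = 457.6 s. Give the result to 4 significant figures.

With no inflow, A dh/dt = −0.01107 √h.
This is separable: 2 d(√h)/dt = −0.01107/A, so √h = √h₀ − (0.01107/(2A)) t.
√h = √2.990 − 0.01107·457.6/(2·2.404) = 1.72916 − 1.05358 = 0.675578.
h = 0.675578² = 0.456405 m.

0.4564 m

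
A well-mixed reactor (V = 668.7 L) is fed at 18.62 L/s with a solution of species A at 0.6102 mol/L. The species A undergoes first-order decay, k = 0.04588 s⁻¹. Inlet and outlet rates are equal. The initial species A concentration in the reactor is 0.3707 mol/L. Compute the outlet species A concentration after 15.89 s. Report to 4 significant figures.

Species balance: V dC/dt = Q C_in − Q C − k V C.
dC/dt = (Q/V) C_in − (Q/V + k) C; effective rate a = Q/V + k = 0.0278451 + 0.04588 = 0.0737251 s⁻¹.
C_ss = Q C_in/(Q + kV) = 0.230465 mol/L; C(t) = C_ss + (C₀ − C_ss) e^(−a t).
C(15.89) = 0.230465 + (0.140235)·e^(−0.0737251·15.89) = 0.230465 + (0.140235)·0.309904 = 0.273925 mol/L.

0.2739 mol/L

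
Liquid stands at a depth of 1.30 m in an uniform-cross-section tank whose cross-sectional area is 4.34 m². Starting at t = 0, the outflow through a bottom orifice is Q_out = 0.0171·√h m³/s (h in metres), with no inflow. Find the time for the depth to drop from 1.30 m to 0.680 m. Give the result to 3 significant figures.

A dh/dt = −Q_out = −0.0171 √h.
∫ h^(−1/2) dh = −(0.0171/A) ∫ dt, giving 2√h = 2√h₀ − (0.0171/A) t.
t = 2A(√h₀ − √h)/0.0171 = 2·4.34·(√1.30 − √0.680)/0.0171
  = 8.6800 × (1.1402 − 0.82462) / 0.0171 = 160.18 s.

160 s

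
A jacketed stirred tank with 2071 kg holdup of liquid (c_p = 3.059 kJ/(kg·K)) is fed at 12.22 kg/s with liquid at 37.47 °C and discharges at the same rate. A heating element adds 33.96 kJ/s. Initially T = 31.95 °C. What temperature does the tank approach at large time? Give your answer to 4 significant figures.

M c_p dT/dt = ṁ c_p (T_in − T) + Q̇.
At steady state dT/dt = 0 ⇒ T_ss = T_in + Q̇/(ṁ c_p) = 37.47 + 33.96/(12.22·3.059) = 38.3785 °C.

38.38 °C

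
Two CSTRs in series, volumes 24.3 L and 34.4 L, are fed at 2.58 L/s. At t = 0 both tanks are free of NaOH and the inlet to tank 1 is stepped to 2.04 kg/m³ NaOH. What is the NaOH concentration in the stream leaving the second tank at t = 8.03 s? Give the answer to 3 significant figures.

Species balance on tank i: dCᵢ/dt = (Cᵢ₋₁ − Cᵢ)/τᵢ with τᵢ = Vᵢ/Q.
τ₁ = 24.3/2.58 = 9.4186 s; τ₂ = 34.4/2.58 = 13.333 s.
Solving the cascade with C₁(0)=C₂(0)=0 gives C₂(t) = C_in[1 − (τ₁ e^(−t/τ₁) − τ₂ e^(−t/τ₂))/(τ₁ − τ₂)].
At t = 8.03: e^(−t/τ₁) = 0.42632, e^(−t/τ₂) = 0.54758.
C₂ = 2.04·[1 − (9.4186·0.42632 − 13.333·0.54758)/(-3.9147)] = 2.04·0.16068 = 0.32778 kg/m³.

0.328 kg/m³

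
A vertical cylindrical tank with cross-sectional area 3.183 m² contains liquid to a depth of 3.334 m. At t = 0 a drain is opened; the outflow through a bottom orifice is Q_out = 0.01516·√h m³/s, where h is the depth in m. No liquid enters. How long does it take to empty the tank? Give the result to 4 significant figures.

766.7 s

Accumulation of liquid (constant cross-section A): A dh/dt = −0.01516 √h.
∫ h^(−1/2) dh = −(0.01516/A) ∫ dt, giving 2√h = 2√h₀ − (0.01516/A) t.
Tank is empty when √h = 0: t_empty = 2A√h₀/0.01516.
t_empty = 2·3.183·√3.334/0.01516 = 6.36600·1.82592/0.01516 = 766.744 s.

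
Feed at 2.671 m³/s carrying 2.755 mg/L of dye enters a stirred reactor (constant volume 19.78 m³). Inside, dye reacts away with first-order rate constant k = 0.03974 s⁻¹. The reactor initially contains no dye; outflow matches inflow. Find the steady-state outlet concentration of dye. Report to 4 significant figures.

2.129 mg/L

Accumulation = in − out − consumed: V dC/dt = Q C_in − Q C − k V C.
Steady state (dC/dt = 0): C_ss = Q C_in/(Q + kV) = C_in/(1 + kV/Q).
C_ss = 2.671·2.755/(2.671 + 0.03974·19.78) = 7.35860/3.45706 = 2.12857 mg/L.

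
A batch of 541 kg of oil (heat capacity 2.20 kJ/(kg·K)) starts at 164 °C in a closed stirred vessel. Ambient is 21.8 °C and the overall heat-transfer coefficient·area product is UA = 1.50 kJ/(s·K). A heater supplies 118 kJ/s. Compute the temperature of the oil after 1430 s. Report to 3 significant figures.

111 °C

Heat balance on the well-mixed liquid: M c_p dT/dt = −UA(T − T_amb) + Q̇.
dT/dt = (T_ss − T)/τ with T_ss = T_amb + Q̇/UA = 21.8 + 118/1.50 = 100.47 °C, τ = M c_p/UA = 541·2.20/1.50 = 793.47 s.
T approaches T_ss exponentially: T(t) = T_ss + (T₀ − T_ss) e^(−t/τ).
T(1430) = 100.47 + (63.533)·0.16493 = 110.95 °C.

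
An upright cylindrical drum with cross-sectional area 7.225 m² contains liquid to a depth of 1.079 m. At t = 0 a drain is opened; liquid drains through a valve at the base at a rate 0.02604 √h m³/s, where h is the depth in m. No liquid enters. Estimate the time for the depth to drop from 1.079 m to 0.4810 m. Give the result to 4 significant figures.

191.6 s

With no inflow, A dh/dt = −0.02604 √h.
∫ h^(−1/2) dh = −(0.02604/A) ∫ dt, giving 2√h = 2√h₀ − (0.02604/A) t.
t = 2A(√h₀ − √h)/0.02604 = 2·7.225·(√1.079 − √0.4810)/0.02604
  = 14.4500 × (1.03875 − 0.693542) / 0.02604 = 191.561 s.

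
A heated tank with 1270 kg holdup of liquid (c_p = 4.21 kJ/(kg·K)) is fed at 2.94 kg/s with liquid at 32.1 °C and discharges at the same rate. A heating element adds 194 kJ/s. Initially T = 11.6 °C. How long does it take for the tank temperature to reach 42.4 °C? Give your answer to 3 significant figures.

First-law balance (no shaft work): M c_p dT/dt = ṁ c_p (T_in − T) + 194.
τ = M/ṁ = 431.97 s; T_ss = T_in + Q̇/(ṁ c_p) = 47.774 °C.
T(t) = T_ss + (T₀ − T_ss) e^(−t/τ). Set T = 42.4:
e^(−t/τ) = (42.4 − 47.774)/(11.6 − 47.774) = 0.14855
t = −431.97 · ln(0.14855) = 823.69 s.

824 s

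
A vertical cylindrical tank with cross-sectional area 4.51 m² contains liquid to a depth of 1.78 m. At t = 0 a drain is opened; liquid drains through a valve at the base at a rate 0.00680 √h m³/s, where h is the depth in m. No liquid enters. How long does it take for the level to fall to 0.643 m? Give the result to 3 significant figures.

With no inflow, A dh/dt = −0.00680 √h.
Separate and integrate: 2(√h − √h₀) = −(0.00680/A) t.
t = 2A(√h₀ − √h)/0.00680 = 2·4.51·(√1.78 − √0.643)/0.00680
  = 9.0200 × (1.3342 − 0.80187) / 0.00680 = 706.07 s.

706 s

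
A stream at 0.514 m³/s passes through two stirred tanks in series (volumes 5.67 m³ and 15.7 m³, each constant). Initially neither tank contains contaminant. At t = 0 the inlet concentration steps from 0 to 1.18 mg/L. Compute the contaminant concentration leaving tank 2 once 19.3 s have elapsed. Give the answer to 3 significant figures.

0.314 mg/L

Each tank obeys Vᵢ dCᵢ/dt = Q(Cᵢ₋₁ − Cᵢ), so τᵢ = Vᵢ/Q.
τ₁ = 5.67/0.514 = 11.031 s; τ₂ = 15.7/0.514 = 30.545 s.
Tank 1: C₁ = C_in(1 − e^(−t/τ₁)). Tank 2 (τ₁ ≠ τ₂): C₂ = C_in[1 − (τ₁ e^(−t/τ₁) − τ₂ e^(−t/τ₂))/(τ₁ − τ₂)].
At t = 19.3: e^(−t/τ₁) = 0.17384, e^(−t/τ₂) = 0.53160.
C₂ = 1.18·[1 − (11.031·0.17384 − 30.545·0.53160)/(-19.514)] = 1.18·0.26616 = 0.31406 mg/L.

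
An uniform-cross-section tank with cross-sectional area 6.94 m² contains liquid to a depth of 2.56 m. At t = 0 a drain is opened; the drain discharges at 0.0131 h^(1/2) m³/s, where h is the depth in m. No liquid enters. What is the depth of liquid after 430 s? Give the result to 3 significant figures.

1.43 m

Accumulation of liquid (constant cross-section A): A dh/dt = −0.0131 √h.
Separate and integrate: 2(√h − √h₀) = −(0.0131/A) t.
√h = √2.56 − 0.0131·430/(2·6.94) = 1.6000 − 0.40584 = 1.1942.
h = 1.1942² = 1.4260 m.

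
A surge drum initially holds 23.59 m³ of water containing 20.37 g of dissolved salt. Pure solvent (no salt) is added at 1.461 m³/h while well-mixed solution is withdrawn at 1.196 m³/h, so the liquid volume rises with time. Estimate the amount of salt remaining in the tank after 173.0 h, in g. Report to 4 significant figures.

0.1559 g

Total volume: dV/dt = Q_in − Q_out = 0.265000 m³/h, so V(t) = 23.59 + 0.265000 t and V(173.0) = 69.4350 m³.
No salt enters, so dm/dt = −Q_out · (m/V).
dm/m = −Q_out dt/(V₀ + 0.265000 t); integrating gives ln(m/m₀) = −(Q_out/(Q_in−Q_out)) ln(V/V₀).
m = m₀ (V₀/V)^(Q_out/(Q_in−Q_out)) = 20.37 × (23.59/69.4350)^(4.51321) = 0.155945 g.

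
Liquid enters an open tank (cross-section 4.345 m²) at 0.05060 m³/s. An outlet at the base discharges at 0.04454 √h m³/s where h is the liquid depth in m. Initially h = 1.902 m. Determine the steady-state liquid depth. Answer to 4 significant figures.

A dh/dt = Q_in − 0.04454 √h. Steady state requires inflow = outflow:
Q_in = 0.04454 √h_ss ⇒ √h_ss = 0.05060/0.04454 = 1.13606.
h_ss = 1.13606² = 1.29063 m. (Since h₀ = 1.902 m > h_ss, the level will fall toward this value.)

1.291 m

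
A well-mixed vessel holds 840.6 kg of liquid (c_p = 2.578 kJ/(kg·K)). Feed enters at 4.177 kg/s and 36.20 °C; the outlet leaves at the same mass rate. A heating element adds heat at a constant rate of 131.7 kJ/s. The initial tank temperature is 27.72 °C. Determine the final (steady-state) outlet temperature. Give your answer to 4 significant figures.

Unsteady energy balance on the tank contents: M c_p dT/dt = ṁ c_p (T_in − T) + 131.7.
At steady state dT/dt = 0 ⇒ T_ss = T_in + Q̇/(ṁ c_p) = 36.20 + 131.7/(4.177·2.578) = 48.4303 °C.

48.43 °C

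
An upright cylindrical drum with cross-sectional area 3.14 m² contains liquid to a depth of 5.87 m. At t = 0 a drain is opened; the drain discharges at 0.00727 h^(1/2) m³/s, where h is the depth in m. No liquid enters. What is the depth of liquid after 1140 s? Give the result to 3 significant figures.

1.22 m

With no inflow, A dh/dt = −0.00727 √h.
This is separable: 2 d(√h)/dt = −0.00727/A, so √h = √h₀ − (0.00727/(2A)) t.
√h = √5.87 − 0.00727·1140/(2·3.14) = 2.4228 − 1.3197 = 1.1031.
h = 1.1031² = 1.2168 m.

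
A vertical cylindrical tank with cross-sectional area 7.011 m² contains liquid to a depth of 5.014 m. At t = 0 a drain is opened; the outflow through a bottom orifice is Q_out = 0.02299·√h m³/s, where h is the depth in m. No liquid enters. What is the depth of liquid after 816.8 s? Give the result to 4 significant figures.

Accumulation of liquid (constant cross-section A): A dh/dt = −0.02299 √h.
∫ h^(−1/2) dh = −(0.02299/A) ∫ dt, giving 2√h = 2√h₀ − (0.02299/A) t.
√h = √5.014 − 0.02299·816.8/(2·7.011) = 2.23920 − 1.33920 = 0.899998.
h = 0.899998² = 0.809997 m.

0.8100 m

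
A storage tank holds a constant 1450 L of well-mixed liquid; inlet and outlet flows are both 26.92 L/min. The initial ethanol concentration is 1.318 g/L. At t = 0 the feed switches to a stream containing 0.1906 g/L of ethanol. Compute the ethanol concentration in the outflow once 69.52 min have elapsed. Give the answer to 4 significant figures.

0.5007 g/L

Mass balance on the solute (V constant): V dC/dt = Q(C_in − C).
Rewrite as dC/dt + C/τ = C_in/τ, τ = V/Q = 53.8633 min.
Integrating: C(t) = C_in + (C₀ − C_in) e^(−t/τ).
C(69.52) = 0.1906 + (1.318 − 0.1906)·e^(−69.52/53.8633) = 0.1906 + (1.12740)·0.275085 = 0.500731 g/L.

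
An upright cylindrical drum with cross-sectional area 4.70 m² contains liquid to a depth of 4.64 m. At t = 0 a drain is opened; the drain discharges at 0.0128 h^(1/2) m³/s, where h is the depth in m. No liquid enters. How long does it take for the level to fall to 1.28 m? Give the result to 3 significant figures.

751 s

Mass balance (ρ constant): A dh/dt = −0.0128 √h.
Separate and integrate: 2(√h − √h₀) = −(0.0128/A) t.
t = 2A(√h₀ − √h)/0.0128 = 2·4.70·(√4.64 − √1.28)/0.0128
  = 9.4000 × (2.1541 − 1.1314) / 0.0128 = 751.04 s.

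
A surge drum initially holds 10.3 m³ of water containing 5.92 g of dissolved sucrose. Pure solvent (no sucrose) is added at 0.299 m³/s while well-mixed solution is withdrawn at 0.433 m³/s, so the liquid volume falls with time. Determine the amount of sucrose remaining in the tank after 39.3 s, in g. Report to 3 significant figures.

Total volume: dV/dt = Q_in − Q_out = -0.13400 m³/s, so V(t) = 10.3 − 0.13400 t and V(39.3) = 5.0338 m³.
Solute balance: dm/dt = 0 − Q_out C = −Q_out m/V(t).
Separate: dm/m = −Q_out dt/V(t) ⇒ ln(m/m₀) = −(Q_out/(Q_in−Q_out)) ln(V/V₀).
m = m₀ (V₀/V)^(Q_out/(Q_in−Q_out)) = 5.92 × (10.3/5.0338)^(-3.2313) = 0.58555 g.

0.586 g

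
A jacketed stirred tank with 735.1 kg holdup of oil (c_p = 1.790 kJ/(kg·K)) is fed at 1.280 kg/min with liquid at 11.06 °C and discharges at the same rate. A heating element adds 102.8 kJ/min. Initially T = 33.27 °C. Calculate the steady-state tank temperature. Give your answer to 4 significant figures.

55.93 °C

M c_p dT/dt = ṁ c_p (T_in − T) + Q̇.
At steady state dT/dt = 0 ⇒ T_ss = T_in + Q̇/(ṁ c_p) = 11.06 + 102.8/(1.280·1.790) = 55.9273 °C.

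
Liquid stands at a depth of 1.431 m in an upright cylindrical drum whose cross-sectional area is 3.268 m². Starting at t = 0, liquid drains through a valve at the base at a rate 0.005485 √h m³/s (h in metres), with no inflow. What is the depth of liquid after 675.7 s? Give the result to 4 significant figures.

Accumulation of liquid (constant cross-section A): A dh/dt = −0.005485 √h.
This is separable: 2 d(√h)/dt = −0.005485/A, so √h = √h₀ − (0.005485/(2A)) t.
√h = √1.431 − 0.005485·675.7/(2·3.268) = 1.19624 − 0.567046 = 0.629198.
h = 0.629198² = 0.395890 m.

0.3959 m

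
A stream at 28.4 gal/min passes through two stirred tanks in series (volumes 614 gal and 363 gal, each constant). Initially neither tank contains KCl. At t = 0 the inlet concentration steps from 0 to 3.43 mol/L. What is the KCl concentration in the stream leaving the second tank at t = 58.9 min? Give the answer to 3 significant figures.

2.93 mol/L

Species balance on tank i: dCᵢ/dt = (Cᵢ₋₁ − Cᵢ)/τᵢ with τᵢ = Vᵢ/Q.
τ₁ = 614/28.4 = 21.620 min; τ₂ = 363/28.4 = 12.782 min.
Solving the cascade with C₁(0)=C₂(0)=0 gives C₂(t) = C_in[1 − (τ₁ e^(−t/τ₁) − τ₂ e^(−t/τ₂))/(τ₁ − τ₂)].
At t = 58.9: e^(−t/τ₁) = 0.065588, e^(−t/τ₂) = 0.0099702.
C₂ = 3.43·[1 − (21.620·0.065588 − 12.782·0.0099702)/(8.8380)] = 3.43·0.85398 = 2.9291 mol/L.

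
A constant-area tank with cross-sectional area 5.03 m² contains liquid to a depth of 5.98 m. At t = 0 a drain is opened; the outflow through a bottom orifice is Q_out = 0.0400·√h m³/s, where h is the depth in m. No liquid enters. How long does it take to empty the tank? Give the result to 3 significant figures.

A dh/dt = −Q_out = −0.0400 √h.
Separate and integrate: 2(√h − √h₀) = −(0.0400/A) t.
Set h = 0: 2√h₀ = (0.0400/A) t_empty ⇒ t_empty = 2A√h₀/0.0400.
t_empty = 2·5.03·√5.98/0.0400 = 10.060·2.4454/0.0400 = 615.02 s.

615 s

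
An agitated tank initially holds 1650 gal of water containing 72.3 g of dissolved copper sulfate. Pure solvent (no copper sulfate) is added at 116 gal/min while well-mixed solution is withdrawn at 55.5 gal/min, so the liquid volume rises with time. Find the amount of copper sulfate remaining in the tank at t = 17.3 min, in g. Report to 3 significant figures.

46.1 g

Total volume: dV/dt = Q_in − Q_out = 60.500 gal/min, so V(t) = 1650 + 60.500 t and V(17.3) = 2696.7 gal.
Species balance (pure solvent in): dm/dt = −Q_out · m/V(t).
dm/m = −Q_out dt/(V₀ + 60.500 t); integrating gives ln(m/m₀) = −(Q_out/(Q_in−Q_out)) ln(V/V₀).
m = m₀ (V₀/V)^(Q_out/(Q_in−Q_out)) = 72.3 × (1650/2696.7)^(0.91736) = 46.071 g.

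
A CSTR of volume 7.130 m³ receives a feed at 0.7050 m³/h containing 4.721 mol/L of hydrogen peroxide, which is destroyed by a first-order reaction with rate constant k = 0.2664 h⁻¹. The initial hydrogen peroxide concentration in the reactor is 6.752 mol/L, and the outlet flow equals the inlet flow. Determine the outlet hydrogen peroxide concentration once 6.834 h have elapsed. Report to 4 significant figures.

Accumulation = in − out − consumed: V dC/dt = Q C_in − Q C − k V C.
This is linear with rate a = Q/V + k = 0.365278 h⁻¹.
C_ss = Q C_in/(Q + kV) = 1.27794 mol/L; C(t) = C_ss + (C₀ − C_ss) e^(−a t).
C(6.834) = 1.27794 + (5.47406)·e^(−0.365278·6.834) = 1.27794 + (5.47406)·0.0823885 = 1.72894 mol/L.

1.729 mol/L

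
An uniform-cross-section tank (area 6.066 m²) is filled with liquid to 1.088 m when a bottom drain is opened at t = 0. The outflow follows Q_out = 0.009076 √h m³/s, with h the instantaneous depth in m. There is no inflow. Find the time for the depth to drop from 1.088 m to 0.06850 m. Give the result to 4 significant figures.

1044 s

A dh/dt = −Q_out = −0.009076 √h.
Separate and integrate: 2(√h − √h₀) = −(0.009076/A) t.
t = 2A(√h₀ − √h)/0.009076 = 2·6.066·(√1.088 − √0.06850)/0.009076
  = 12.1320 × (1.04307 − 0.261725) / 0.009076 = 1044.44 s.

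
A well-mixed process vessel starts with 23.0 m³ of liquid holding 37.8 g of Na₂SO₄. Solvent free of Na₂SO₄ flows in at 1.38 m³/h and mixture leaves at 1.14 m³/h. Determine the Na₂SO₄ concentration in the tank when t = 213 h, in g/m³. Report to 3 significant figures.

Let m(t) be the amount of Na₂SO₄. Volume: V(t) = V₀ + (Q_in − Q_out) t = 23.0 + 0.24000 t; V(213) = 74.120 m³.
Species balance (pure solvent in): dm/dt = −Q_out · m/V(t).
Separate: dm/m = −Q_out dt/V(t) ⇒ ln(m/m₀) = −(Q_out/(Q_in−Q_out)) ln(V/V₀).
m = m₀ (V₀/V)^(Q_out/(Q_in−Q_out)) = 37.8 × (23.0/74.120)^(4.7500) = 0.14572 g.
C = m/V = 0.14572/74.120 = 0.0019659 g/m³.

0.00197 g/m³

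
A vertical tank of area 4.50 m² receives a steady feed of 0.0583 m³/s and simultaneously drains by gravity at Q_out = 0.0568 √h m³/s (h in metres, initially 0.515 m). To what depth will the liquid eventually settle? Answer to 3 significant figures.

1.05 m

Volume balance on the tank: A dh/dt = Q_in − 0.0568 √h. At steady state dh/dt = 0:
Q_in = 0.0568 √h_ss ⇒ √h_ss = 0.0583/0.0568 = 1.0264.
h_ss = 1.0264² = 1.0535 m. (Since h₀ = 0.515 m < h_ss, the level will rise toward this value.)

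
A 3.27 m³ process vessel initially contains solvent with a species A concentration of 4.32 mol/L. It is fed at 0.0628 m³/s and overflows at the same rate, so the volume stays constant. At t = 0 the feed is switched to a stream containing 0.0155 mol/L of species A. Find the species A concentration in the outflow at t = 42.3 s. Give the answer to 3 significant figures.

1.93 mol/L

Mass balance on the solute (V constant): V dC/dt = Q(C_in − C).
So dC/dt = (C_in − C)/τ with τ = V/Q = 3.27/0.0628 = 52.070 s.
Solution: C(t) = C_in + (C₀ − C_in) e^(−t/τ).
C(42.3) = 0.0155 + (4.32 − 0.0155)·e^(−42.3/52.070) = 0.0155 + (4.3045)·0.44381 = 1.9259 mol/L.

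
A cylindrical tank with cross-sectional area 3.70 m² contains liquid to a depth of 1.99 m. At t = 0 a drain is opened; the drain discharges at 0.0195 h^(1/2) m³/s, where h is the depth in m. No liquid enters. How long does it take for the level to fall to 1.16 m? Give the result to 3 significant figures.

127 s

Accumulation of liquid (constant cross-section A): A dh/dt = −0.0195 √h.
This is separable: 2 d(√h)/dt = −0.0195/A, so √h = √h₀ − (0.0195/(2A)) t.
t = 2A(√h₀ − √h)/0.0195 = 2·3.70·(√1.99 − √1.16)/0.0195
  = 7.4000 × (1.4107 − 1.0770) / 0.0195 = 126.61 s.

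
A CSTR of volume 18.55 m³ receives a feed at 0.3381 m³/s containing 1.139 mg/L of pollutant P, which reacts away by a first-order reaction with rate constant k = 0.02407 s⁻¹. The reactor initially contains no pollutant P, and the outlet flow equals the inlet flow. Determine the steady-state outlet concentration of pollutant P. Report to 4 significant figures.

V dC/dt = Q(C_in − C) − k V C.
At steady state: 0 = Q C_in − (Q + kV) C_ss, so C_ss = Q C_in/(Q + kV).
C_ss = 0.3381·1.139/(0.3381 + 0.02407·18.55) = 0.385096/0.784598 = 0.490819 mg/L.

0.4908 mg/L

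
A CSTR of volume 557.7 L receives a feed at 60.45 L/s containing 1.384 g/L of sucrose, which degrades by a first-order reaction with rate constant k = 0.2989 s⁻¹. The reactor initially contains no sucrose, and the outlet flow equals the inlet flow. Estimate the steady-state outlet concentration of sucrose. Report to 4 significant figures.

0.3683 g/L

Accumulation = in − out − consumed: V dC/dt = Q C_in − Q C − k V C.
At steady state: 0 = Q C_in − (Q + kV) C_ss, so C_ss = Q C_in/(Q + kV).
C_ss = 60.45·1.384/(60.45 + 0.2989·557.7) = 83.6628/227.147 = 0.368321 g/L.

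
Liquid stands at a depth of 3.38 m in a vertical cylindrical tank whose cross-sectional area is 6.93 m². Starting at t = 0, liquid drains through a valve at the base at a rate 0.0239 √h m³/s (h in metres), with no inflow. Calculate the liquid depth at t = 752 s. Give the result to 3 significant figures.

0.293 m

A dh/dt = −Q_out = −0.0239 √h.
This is separable: 2 d(√h)/dt = −0.0239/A, so √h = √h₀ − (0.0239/(2A)) t.
√h = √3.38 − 0.0239·752/(2·6.93) = 1.8385 − 1.2967 = 0.54174.
h = 0.54174² = 0.29348 m.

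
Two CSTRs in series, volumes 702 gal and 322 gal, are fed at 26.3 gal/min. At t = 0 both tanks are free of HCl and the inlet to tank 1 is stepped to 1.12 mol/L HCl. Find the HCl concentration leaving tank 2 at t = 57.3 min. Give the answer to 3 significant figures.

0.887 mol/L

Species balance on tank i: dCᵢ/dt = (Cᵢ₋₁ − Cᵢ)/τᵢ with τᵢ = Vᵢ/Q.
τ₁ = 702/26.3 = 26.692 min; τ₂ = 322/26.3 = 12.243 min.
Tank 1: C₁ = C_in(1 − e^(−t/τ₁)). Tank 2 (τ₁ ≠ τ₂): C₂ = C_in[1 − (τ₁ e^(−t/τ₁) − τ₂ e^(−t/τ₂))/(τ₁ − τ₂)].
At t = 57.3: e^(−t/τ₁) = 0.11687, e^(−t/τ₂) = 0.0092781.
C₂ = 1.12·[1 − (26.692·0.11687 − 12.243·0.0092781)/(14.449)] = 1.12·0.79196 = 0.88700 mol/L.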